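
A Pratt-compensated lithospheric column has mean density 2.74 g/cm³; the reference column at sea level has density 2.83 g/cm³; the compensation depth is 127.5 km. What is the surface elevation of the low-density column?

ρ_ref D = ρ (D + h) → h = D (ρ_ref − ρ)/ρ.
h = 127.5 km × (2.83 − 2.74)/2.74 = 4.19 km.

4.19 km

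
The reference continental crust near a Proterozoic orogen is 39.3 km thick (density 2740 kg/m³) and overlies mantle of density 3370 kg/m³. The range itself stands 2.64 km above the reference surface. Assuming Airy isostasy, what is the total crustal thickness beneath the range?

Root depth r = h ρ_c / (ρ_m − ρ_c) = 2.64 km × 2740 / 630 = 11.48 km.
Total thickness = T + h + r = 39.3 km + 2.64 km + 11.48 km = 53.4 km.

53.4 km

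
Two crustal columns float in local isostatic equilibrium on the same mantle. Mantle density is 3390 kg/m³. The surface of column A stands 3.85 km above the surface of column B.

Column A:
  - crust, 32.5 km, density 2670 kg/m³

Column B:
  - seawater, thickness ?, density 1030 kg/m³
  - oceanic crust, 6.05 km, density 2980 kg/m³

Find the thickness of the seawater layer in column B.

3.33 km

Take the compensation level at the base of the deeper column (depth z_c below the surface of column A) and equate Σ ρ_i t_i down to z_c; mantle fills any gap and the z_c terms cancel.
Column A: 32.5×2670 + (z_c − 32.5)×3390
Column B: 3.85×0 + x×1030 + 6.05×2980 + (z_c − 3.85 − 6.05 − x)×3390
The z_c×3390 term appears on both sides and cancels. Collect the known terms of each column as K = Σ(ρt)_known − 3390 × (depth of known layers): K_A = 86775 − 3390×32.5 = −23400; K_B = 18029 − 3390×(3.85 + 6.05) = −15532.
Balance: K_A = K_B − x×(3390 − 1030), so x = (K_B − K_A)/(3390 − 1030) = 7868/2360 = 3.33 km.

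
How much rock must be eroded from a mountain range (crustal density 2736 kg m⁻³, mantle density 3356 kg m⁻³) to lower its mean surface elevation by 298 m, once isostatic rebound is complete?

1610 m

Net drop Δ = e − u = e − e ρ_c/ρ_m = e (ρ_m − ρ_c)/ρ_m.
e = Δ ρ_m/(ρ_m − ρ_c) = 298 m × 3356/620 = 1610 m.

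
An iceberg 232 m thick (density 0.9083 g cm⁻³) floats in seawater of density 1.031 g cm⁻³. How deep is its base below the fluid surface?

Draft d = t ρ_obj/ρ_fluid = 232 m × 0.9083/1.031 = 204 m.

204 m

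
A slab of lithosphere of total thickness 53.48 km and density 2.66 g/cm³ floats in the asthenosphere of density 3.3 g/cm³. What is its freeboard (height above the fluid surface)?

10.4 km

Floating equilibrium: submerged depth d = t ρ_obj/ρ_fluid = 53.48 km × 2.66/3.3 = 43.11 km.
Freeboard = t − d = 53.48 km − 43.11 km = 10.4 km.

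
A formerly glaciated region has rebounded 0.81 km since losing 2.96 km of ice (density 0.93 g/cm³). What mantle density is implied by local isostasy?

ρ_m = ρ_ice t / u = 0.93 × 2.96 km/0.81 km = 3.4 g/cm³.

3.4 g/cm³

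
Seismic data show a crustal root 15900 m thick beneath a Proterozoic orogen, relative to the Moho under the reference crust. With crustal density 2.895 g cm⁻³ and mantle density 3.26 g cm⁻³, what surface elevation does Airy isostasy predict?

2000 m

By Archimedes' principle applied to the lithosphere: ρ_c h = (ρ_m − ρ_c) r.
h = r (ρ_m − ρ_c) / ρ_c = 15900 m × (3.26 − 2.895) / 2.895 = 2000 m.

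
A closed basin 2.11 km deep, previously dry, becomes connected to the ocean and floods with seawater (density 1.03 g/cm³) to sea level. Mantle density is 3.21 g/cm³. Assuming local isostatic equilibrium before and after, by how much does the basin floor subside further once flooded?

After flooding the water column is d + s deep. Its weight must equal the weight of mantle displaced by the extra subsidence s: (d + s) ρ_w = s ρ_m.
s = d ρ_w / (ρ_m − ρ_w) = 2.11 km × 1.03/(3.21 − 1.03) = 0.997 km.

0.997 km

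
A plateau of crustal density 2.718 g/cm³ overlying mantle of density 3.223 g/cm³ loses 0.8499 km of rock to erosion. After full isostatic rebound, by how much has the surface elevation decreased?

Rebound u = e ρ_c/ρ_m = 0.8499 km × 2.718/3.223 = 0.7167 km.
Net surface drop = e − u = 0.8499 km − 0.7167 km = e (ρ_m − ρ_c)/ρ_m = 0.133 km.

0.133 km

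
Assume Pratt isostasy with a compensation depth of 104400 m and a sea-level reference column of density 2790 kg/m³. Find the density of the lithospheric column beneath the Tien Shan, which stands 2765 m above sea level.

2720 kg/m³

Pratt balance: ρ_ref D = ρ (D + h).
ρ = ρ_ref D/(D + h) = 2790 × 104400 m/(104400 m + 2765 m) = 2720 kg/m³.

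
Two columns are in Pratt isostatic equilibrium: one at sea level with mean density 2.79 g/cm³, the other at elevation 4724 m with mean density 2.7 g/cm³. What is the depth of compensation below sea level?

142000 m

ρ_ref D = ρ (D + h) → D (ρ_ref − ρ) = ρ h.
D = ρ h/(ρ_ref − ρ) = 2.7 × 4724 m/(2.79 − 2.7) = 142000 m.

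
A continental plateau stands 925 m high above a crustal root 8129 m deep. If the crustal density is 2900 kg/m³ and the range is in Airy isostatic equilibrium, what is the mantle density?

3230 kg/m³

Airy balance: ρ_c h = (ρ_m − ρ_c) r → ρ_m = ρ_c (1 + h/r).
ρ_m = 2900 × (1 + 925 m/8129 m) = 3230 kg/m³.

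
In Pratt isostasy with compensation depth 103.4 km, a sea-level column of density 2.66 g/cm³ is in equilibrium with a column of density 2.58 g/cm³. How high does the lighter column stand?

ρ_ref D = ρ (D + h) → h = D (ρ_ref − ρ)/ρ.
h = 103.4 km × (2.66 − 2.58)/2.58 = 3.21 km.

3.21 km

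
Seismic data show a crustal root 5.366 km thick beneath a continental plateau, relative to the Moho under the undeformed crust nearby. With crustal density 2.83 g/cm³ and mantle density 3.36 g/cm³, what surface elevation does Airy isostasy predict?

1 km

Isostatic balance requires: ρ_c h = (ρ_m − ρ_c) r.
h = r (ρ_m − ρ_c) / ρ_c = 5.366 km × (3.36 − 2.83) / 2.83 = 1 km.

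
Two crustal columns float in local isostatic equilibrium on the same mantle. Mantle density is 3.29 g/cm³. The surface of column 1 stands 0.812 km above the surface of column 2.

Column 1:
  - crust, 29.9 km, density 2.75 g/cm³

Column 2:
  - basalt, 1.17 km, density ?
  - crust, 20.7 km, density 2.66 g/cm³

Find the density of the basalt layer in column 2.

2.92 g/cm³

Take the compensation level at the base of the deeper column (depth z_c below the surface of column 1) and equate Σ ρ_i t_i down to z_c; mantle fills any gap and the z_c terms cancel.
Column 1: 29.9×2.75 + (z_c − 29.9)×3.29
Column 2: 0.812×0 + 1.17×ρ + 20.7×2.66 + (z_c − 0.812 − 21.87)×3.29
The z_c×3.29 term appears on both sides and cancels. Collect the known terms of each column as K = Σ(ρt)_known − 3.29 × (depth of known layers): K_1 = 82.225 − 3.29×29.9 = −16.146; K_2 = 55.062 − 3.29×(0.812 + 21.87) = −19.56178.
Balance: K_1 = K_2 + 1.17×ρ, so ρ = (K_1 − K_2)/1.17 = 3.41578/1.17 = 2.92 g/cm³.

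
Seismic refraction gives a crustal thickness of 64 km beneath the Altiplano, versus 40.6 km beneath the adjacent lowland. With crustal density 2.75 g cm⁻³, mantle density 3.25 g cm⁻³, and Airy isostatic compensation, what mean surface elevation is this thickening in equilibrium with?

3.6 km

Excess crust Δ = 64 km − 40.6 km = 23.4 km, split between elevation h and root r with h + r = Δ.
Airy balance ρ_c h = (ρ_m − ρ_c) r gives r = h ρ_c/(ρ_m − ρ_c), so h (1 + ρ_c/(ρ_m − ρ_c)) = Δ, i.e. h = Δ (ρ_m − ρ_c)/ρ_m.
h = 23.4 km × 0.5/3.25 = 3.6 km.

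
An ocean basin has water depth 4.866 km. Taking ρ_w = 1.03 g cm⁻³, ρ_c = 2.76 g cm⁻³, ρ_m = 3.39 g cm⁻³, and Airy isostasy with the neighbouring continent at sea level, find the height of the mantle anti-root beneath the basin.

In Airy isostatic equilibrium: replacing crust with seawater at the top is compensated by replacing crust with mantle at the base: d (ρ_c − ρ_w) = a (ρ_m − ρ_c).
a = d (ρ_c − ρ_w)/(ρ_m − ρ_c) = 4.866 km × 1.73/0.63 = 13.4 km.

13.4 km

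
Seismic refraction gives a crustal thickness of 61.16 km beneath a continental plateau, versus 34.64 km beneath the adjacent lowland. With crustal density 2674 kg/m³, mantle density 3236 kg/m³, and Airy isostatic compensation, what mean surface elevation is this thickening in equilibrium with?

4.61 km

Excess crust Δ = 61.16 km − 34.64 km = 26.52 km, split between elevation h and root r with h + r = Δ.
Airy balance ρ_c h = (ρ_m − ρ_c) r gives r = h ρ_c/(ρ_m − ρ_c), so h (1 + ρ_c/(ρ_m − ρ_c)) = Δ, i.e. h = Δ (ρ_m − ρ_c)/ρ_m.
h = 26.52 km × 562/3236 = 4.61 km.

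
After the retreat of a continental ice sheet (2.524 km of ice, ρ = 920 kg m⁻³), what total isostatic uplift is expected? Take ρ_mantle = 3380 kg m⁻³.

0.687 km

Removing the load lets mantle flow back in; uplift u satisfies ρ_ice t = ρ_m u.
u = t ρ_ice/ρ_m = 2.524 km × 920/3380 = 0.687 km.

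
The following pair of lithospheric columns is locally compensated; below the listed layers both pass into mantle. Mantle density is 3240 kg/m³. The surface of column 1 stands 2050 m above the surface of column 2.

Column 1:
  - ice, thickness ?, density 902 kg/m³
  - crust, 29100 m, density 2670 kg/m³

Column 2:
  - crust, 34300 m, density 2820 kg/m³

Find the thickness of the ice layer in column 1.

1910 m

Take the compensation level at the base of the deeper column (depth z_c below the surface of column 1) and equate Σ ρ_i t_i down to z_c; mantle fills any gap and the z_c terms cancel.
Column 1: x×902 + 29100×2670 + (z_c − 29100 − x)×3240
Column 2: 2050×0 + 34300×2820 + (z_c − 2050 − 34300)×3240
The z_c×3240 term appears on both sides and cancels. Collect the known terms of each column as K = Σ(ρt)_known − 3240 × (depth of known layers): K_1 = 77697000 − 3240×29100 = −16587000; K_2 = 96726000 − 3240×(2050 + 34300) = −21048000.
Balance: K_1 − x×(3240 − 902) = K_2, so x = (K_1 − K_2)/(3240 − 902) = 4461000/2338 = 1910 m.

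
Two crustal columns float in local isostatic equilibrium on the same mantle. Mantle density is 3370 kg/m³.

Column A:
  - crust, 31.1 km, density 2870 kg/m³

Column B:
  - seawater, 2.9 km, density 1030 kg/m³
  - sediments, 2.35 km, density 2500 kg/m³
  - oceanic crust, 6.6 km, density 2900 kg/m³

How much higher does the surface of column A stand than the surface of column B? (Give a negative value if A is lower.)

1.07 km

For any compensation level in the mantle, the mantle terms cancel and isostasy reduces to e = (Σt_A − Σt_B) − (Σ(ρt)_A − Σ(ρt)_B) / ρ_m.
Σt_A = 31.1 km; Σt_B = 11.85 km; Σ(ρt)_A = 89257; Σ(ρt)_B = 28002 (in km·kg/m³).
e = (31.1 − 11.85) − (89257 − 28002) / 3370 = 1.07 km.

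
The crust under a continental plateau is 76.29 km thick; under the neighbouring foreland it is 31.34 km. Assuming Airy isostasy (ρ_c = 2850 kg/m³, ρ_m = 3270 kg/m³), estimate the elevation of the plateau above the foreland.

Excess crust Δ = 76.29 km − 31.34 km = 44.95 km, split between elevation h and root r with h + r = Δ.
Airy balance ρ_c h = (ρ_m − ρ_c) r gives r = h ρ_c/(ρ_m − ρ_c), so h (1 + ρ_c/(ρ_m − ρ_c)) = Δ, i.e. h = Δ (ρ_m − ρ_c)/ρ_m.
h = 44.95 km × 420/3270 = 5.77 km.

5.77 km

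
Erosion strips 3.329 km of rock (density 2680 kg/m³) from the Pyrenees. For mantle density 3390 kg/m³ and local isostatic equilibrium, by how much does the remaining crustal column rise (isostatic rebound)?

2.63 km

Unloading: uplift u = e ρ_c/ρ_m = 3.329 km × 2680/3390 = 2.63 km.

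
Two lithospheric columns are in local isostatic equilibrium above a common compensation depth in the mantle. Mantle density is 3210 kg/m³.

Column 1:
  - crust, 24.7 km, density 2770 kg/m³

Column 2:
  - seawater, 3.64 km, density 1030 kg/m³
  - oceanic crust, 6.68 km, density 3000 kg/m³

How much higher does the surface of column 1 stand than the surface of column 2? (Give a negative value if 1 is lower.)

For any compensation level in the mantle, the mantle terms cancel and isostasy reduces to e = (Σt_1 − Σt_2) − (Σ(ρt)_1 − Σ(ρt)_2) / ρ_m.
Σt_1 = 24.7 km; Σt_2 = 10.32 km; Σ(ρt)_1 = 68419; Σ(ρt)_2 = 23789.2 (in km·kg/m³).
e = (24.7 − 10.32) − (68419 − 23789.2) / 3210 = 0.477 km.

0.477 km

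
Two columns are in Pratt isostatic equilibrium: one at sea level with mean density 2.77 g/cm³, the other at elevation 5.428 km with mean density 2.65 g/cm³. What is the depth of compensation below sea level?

120 km

ρ_ref D = ρ (D + h) → D (ρ_ref − ρ) = ρ h.
D = ρ h/(ρ_ref − ρ) = 2.65 × 5.428 km/(2.77 − 2.65) = 120 km.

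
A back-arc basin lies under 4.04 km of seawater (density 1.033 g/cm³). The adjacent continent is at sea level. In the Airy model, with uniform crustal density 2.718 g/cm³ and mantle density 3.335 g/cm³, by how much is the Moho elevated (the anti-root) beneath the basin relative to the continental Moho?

11 km

Balancing pressure at the compensation depth: replacing crust with seawater at the top is compensated by replacing crust with mantle at the base: d (ρ_c − ρ_w) = a (ρ_m − ρ_c).
a = d (ρ_c − ρ_w)/(ρ_m − ρ_c) = 4.04 km × 1.685/0.617 = 11 km.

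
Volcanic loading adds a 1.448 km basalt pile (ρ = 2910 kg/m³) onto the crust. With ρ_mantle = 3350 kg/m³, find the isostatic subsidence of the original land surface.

1.26 km

Subaerial loading: s = t ρ_load / ρ_m.
s = 1.448 km × 2910/3350 = 1.26 km.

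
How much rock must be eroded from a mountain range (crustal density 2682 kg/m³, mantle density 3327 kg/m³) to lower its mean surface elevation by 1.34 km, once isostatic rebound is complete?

6.91 km

Net drop Δ = e − u = e − e ρ_c/ρ_m = e (ρ_m − ρ_c)/ρ_m.
e = Δ ρ_m/(ρ_m − ρ_c) = 1.34 km × 3327/645 = 6.91 km.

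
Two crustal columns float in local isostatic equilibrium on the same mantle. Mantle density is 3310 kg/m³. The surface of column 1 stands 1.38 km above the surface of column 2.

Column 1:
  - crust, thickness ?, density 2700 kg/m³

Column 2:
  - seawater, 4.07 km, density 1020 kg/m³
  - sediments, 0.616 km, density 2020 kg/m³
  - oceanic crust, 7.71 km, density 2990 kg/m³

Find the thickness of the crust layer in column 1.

28.1 km

Take the compensation level at the base of the deeper column (depth z_c below the surface of column 1) and equate Σ ρ_i t_i down to z_c; mantle fills any gap and the z_c terms cancel.
Column 1: x×2700 + (z_c − 0 − x)×3310
Column 2: 1.38×0 + 4.07×1020 + 0.616×2020 + 7.71×2990 + (z_c − 1.38 − 12.396)×3310
The z_c×3310 term appears on both sides and cancels. Collect the known terms of each column as K = Σ(ρt)_known − 3310 × (depth of known layers): K_1 = 0 − 3310×0 = 0; K_2 = 28448.62 − 3310×(1.38 + 12.396) = −17149.94.
Balance: K_1 − x×(3310 − 2700) = K_2, so x = (K_1 − K_2)/(3310 − 2700) = 17149.9/610 = 28.1 km.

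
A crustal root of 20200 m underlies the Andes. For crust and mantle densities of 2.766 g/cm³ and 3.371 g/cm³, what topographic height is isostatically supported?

4420 m

By Archimedes' principle applied to the lithosphere: ρ_c h = (ρ_m − ρ_c) r.
h = r (ρ_m − ρ_c) / ρ_c = 20200 m × (3.371 − 2.766) / 2.766 = 4420 m.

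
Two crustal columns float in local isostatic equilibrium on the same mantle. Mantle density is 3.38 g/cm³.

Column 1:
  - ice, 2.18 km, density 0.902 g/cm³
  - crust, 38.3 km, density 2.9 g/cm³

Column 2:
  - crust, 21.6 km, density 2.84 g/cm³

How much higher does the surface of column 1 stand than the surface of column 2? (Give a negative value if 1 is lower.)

For any compensation level in the mantle, the mantle terms cancel and isostasy reduces to e = (Σt_1 − Σt_2) − (Σ(ρt)_1 − Σ(ρt)_2) / ρ_m.
Σt_1 = 40.48 km; Σt_2 = 21.6 km; Σ(ρt)_1 = 113.03636; Σ(ρt)_2 = 61.344 (in km·g/cm³).
e = (40.48 − 21.6) − (113.03636 − 61.344) / 3.38 = 3.59 km.

3.59 km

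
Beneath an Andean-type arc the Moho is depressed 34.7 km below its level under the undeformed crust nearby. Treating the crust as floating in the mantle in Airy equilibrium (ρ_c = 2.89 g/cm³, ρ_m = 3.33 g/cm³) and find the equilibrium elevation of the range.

Balancing pressure at the compensation depth: ρ_c h = (ρ_m − ρ_c) r.
h = r (ρ_m − ρ_c) / ρ_c = 34.7 km × (3.33 − 2.89) / 2.89 = 5.28 km.

5.28 km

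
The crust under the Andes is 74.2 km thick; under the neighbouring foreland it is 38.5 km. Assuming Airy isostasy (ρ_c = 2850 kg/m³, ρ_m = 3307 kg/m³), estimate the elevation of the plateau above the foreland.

Excess crust Δ = 74.2 km − 38.5 km = 35.7 km, split between elevation h and root r with h + r = Δ.
Airy balance ρ_c h = (ρ_m − ρ_c) r gives r = h ρ_c/(ρ_m − ρ_c), so h (1 + ρ_c/(ρ_m − ρ_c)) = Δ, i.e. h = Δ (ρ_m − ρ_c)/ρ_m.
h = 35.7 km × 457/3307 = 4.93 km.

4.93 km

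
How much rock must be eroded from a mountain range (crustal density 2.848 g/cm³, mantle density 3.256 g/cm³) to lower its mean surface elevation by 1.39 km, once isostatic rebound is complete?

Net drop Δ = e − u = e − e ρ_c/ρ_m = e (ρ_m − ρ_c)/ρ_m.
e = Δ ρ_m/(ρ_m − ρ_c) = 1.39 km × 3.256/0.408 = 11.1 km.

11.1 km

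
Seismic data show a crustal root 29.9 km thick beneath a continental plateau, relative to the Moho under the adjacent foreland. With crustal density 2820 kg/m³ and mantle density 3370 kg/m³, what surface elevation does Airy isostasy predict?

Equating mass per unit area of the two columns: ρ_c h = (ρ_m − ρ_c) r.
h = r (ρ_m − ρ_c) / ρ_c = 29.9 km × (3370 − 2820) / 2820 = 5.83 km.

5.83 km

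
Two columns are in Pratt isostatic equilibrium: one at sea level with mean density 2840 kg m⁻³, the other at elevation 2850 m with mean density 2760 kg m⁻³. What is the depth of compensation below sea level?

98300 m

ρ_ref D = ρ (D + h) → D (ρ_ref − ρ) = ρ h.
D = ρ h/(ρ_ref − ρ) = 2760 × 2850 m/(2840 − 2760) = 98300 m.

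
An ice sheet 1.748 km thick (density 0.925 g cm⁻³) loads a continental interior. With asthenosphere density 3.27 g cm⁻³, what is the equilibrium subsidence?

0.494 km

Equating mass per unit area of the two columns: the ice load ρ_ice t is balanced by mantle displaced below, ρ_m s.
s = t ρ_ice / ρ_m = 1.748 km × 0.925/3.27 = 0.494 km.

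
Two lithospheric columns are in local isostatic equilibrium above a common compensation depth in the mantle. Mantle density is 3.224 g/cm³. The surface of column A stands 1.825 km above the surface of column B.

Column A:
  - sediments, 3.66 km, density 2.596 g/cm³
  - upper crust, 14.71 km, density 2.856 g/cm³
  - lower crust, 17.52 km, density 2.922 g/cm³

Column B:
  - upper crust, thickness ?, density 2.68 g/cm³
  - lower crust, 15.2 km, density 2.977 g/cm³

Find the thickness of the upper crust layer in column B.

Take the compensation level at the base of the deeper column (depth z_c below the surface of column A) and equate Σ ρ_i t_i down to z_c; mantle fills any gap and the z_c terms cancel.
Column A: 3.66×2.596 + 14.71×2.856 + 17.52×2.922 + (z_c − 35.89)×3.224
Column B: 1.825×0 + x×2.68 + 15.2×2.977 + (z_c − 1.825 − 15.2 − x)×3.224
The z_c×3.224 term appears on both sides and cancels. Collect the known terms of each column as K = Σ(ρt)_known − 3.224 × (depth of known layers): K_A = 102.70656 − 3.224×35.89 = −13.0028; K_B = 45.2504 − 3.224×(1.825 + 15.2) = −9.6382.
Balance: K_A = K_B − x×(3.224 − 2.68), so x = (K_B − K_A)/(3.224 − 2.68) = 3.3646/0.544 = 6.18 km.

6.18 km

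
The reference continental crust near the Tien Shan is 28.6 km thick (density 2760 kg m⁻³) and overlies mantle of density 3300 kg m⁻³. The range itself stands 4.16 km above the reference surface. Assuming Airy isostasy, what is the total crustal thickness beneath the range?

54 km

Root depth r = h ρ_c / (ρ_m − ρ_c) = 4.16 km × 2760 / 540 = 21.26 km.
Total thickness = T + h + r = 28.6 km + 4.16 km + 21.26 km = 54 km.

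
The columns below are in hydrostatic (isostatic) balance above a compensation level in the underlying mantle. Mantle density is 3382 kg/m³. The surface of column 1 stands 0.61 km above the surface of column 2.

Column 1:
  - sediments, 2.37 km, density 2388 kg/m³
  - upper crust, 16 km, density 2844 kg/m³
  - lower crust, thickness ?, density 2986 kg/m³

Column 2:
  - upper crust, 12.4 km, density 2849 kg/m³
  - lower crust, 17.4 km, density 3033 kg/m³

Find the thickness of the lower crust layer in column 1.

9.55 km

Take the compensation level at the base of the deeper column (depth z_c below the surface of column 1) and equate Σ ρ_i t_i down to z_c; mantle fills any gap and the z_c terms cancel.
Column 1: 2.37×2388 + 16×2844 + x×2986 + (z_c − 18.37 − x)×3382
Column 2: 0.61×0 + 12.4×2849 + 17.4×3033 + (z_c − 0.61 − 29.8)×3382
The z_c×3382 term appears on both sides and cancels. Collect the known terms of each column as K = Σ(ρt)_known − 3382 × (depth of known layers): K_1 = 51163.56 − 3382×18.37 = −10963.78; K_2 = 88101.8 − 3382×(0.61 + 29.8) = −14744.82.
Balance: K_1 − x×(3382 − 2986) = K_2, so x = (K_1 − K_2)/(3382 − 2986) = 3781.04/396 = 9.55 km.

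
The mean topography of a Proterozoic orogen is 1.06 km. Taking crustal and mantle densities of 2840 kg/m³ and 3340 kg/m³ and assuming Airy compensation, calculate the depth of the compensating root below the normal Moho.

6.02 km

Isostatic balance requires: the weight of the topography is balanced by the buoyancy of the root, ρ_c h = (ρ_m − ρ_c) r.
r = h · ρ_c / (ρ_m − ρ_c) = 1.06 km × 2840 / (3340 − 2840) = 6.02 km.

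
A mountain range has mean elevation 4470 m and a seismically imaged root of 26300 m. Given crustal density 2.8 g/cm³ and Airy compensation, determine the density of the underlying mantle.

Airy balance: ρ_c h = (ρ_m − ρ_c) r → ρ_m = ρ_c (1 + h/r).
ρ_m = 2.8 × (1 + 4470 m/26300 m) = 3.28 g/cm³.

3.28 g/cm³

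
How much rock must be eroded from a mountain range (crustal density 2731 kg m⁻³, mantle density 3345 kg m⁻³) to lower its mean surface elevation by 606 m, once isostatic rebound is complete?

3300 m

Net drop Δ = e − u = e − e ρ_c/ρ_m = e (ρ_m − ρ_c)/ρ_m.
e = Δ ρ_m/(ρ_m − ρ_c) = 606 m × 3345/614 = 3300 m.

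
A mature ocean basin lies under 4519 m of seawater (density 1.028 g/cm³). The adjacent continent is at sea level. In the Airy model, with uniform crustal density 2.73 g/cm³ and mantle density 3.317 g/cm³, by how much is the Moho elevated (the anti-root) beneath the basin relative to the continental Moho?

13100 m

For local isostatic compensation: replacing crust with seawater at the top is compensated by replacing crust with mantle at the base: d (ρ_c − ρ_w) = a (ρ_m − ρ_c).
a = d (ρ_c − ρ_w)/(ρ_m − ρ_c) = 4519 m × 1.702/0.587 = 13100 m.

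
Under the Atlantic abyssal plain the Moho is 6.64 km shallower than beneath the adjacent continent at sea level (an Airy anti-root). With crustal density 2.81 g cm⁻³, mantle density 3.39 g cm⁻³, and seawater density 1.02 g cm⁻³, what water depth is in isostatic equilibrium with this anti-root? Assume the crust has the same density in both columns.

Replacing a thickness d of crust by seawater at the top must be balanced by replacing crust with mantle at the base: d (ρ_c − ρ_w) = a (ρ_m − ρ_c).
d = a (ρ_m − ρ_c)/(ρ_c − ρ_w) = 6.64 km × 0.58/1.79 = 2.15 km.

2.15 km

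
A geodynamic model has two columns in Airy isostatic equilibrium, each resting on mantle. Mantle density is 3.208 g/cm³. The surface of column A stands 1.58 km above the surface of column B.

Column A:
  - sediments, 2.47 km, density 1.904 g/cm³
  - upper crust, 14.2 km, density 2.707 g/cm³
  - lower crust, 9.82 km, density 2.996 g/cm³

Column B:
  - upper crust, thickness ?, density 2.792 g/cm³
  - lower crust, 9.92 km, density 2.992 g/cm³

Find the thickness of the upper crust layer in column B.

Take the compensation level at the base of the deeper column (depth z_c below the surface of column A) and equate Σ ρ_i t_i down to z_c; mantle fills any gap and the z_c terms cancel.
Column A: 2.47×1.904 + 14.2×2.707 + 9.82×2.996 + (z_c − 26.49)×3.208
Column B: 1.58×0 + x×2.792 + 9.92×2.992 + (z_c − 1.58 − 9.92 − x)×3.208
The z_c×3.208 term appears on both sides and cancels. Collect the known terms of each column as K = Σ(ρt)_known − 3.208 × (depth of known layers): K_A = 72.563 − 3.208×26.49 = −12.41692; K_B = 29.68064 − 3.208×(1.58 + 9.92) = −7.21136.
Balance: K_A = K_B − x×(3.208 − 2.792), so x = (K_B − K_A)/(3.208 − 2.792) = 5.20556/0.416 = 12.5 km.

12.5 km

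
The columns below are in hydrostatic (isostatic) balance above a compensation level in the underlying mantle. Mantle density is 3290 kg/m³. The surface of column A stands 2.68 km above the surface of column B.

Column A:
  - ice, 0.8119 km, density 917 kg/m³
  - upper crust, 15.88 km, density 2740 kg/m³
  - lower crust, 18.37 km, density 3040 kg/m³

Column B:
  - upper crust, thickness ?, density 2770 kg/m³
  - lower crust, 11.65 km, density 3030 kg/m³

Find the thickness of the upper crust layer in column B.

6.55 km

Take the compensation level at the base of the deeper column (depth z_c below the surface of column A) and equate Σ ρ_i t_i down to z_c; mantle fills any gap and the z_c terms cancel.
Column A: 0.8119×917 + 15.88×2740 + 18.37×3040 + (z_c − 35.0619)×3290
Column B: 2.68×0 + x×2770 + 11.65×3030 + (z_c − 2.68 − 11.65 − x)×3290
The z_c×3290 term appears on both sides and cancels. Collect the known terms of each column as K = Σ(ρt)_known − 3290 × (depth of known layers): K_A = 100100.512 − 3290×35.0619 = −15253.1387; K_B = 35299.5 − 3290×(2.68 + 11.65) = −11846.2.
Balance: K_A = K_B − x×(3290 − 2770), so x = (K_B − K_A)/(3290 − 2770) = 3406.94/520 = 6.55 km.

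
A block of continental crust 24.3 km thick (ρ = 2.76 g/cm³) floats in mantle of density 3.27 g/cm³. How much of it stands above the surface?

3.79 km

Floating equilibrium: submerged depth d = t ρ_obj/ρ_fluid = 24.3 km × 2.76/3.27 = 20.51 km.
Freeboard = t − d = 24.3 km − 20.51 km = 3.79 km.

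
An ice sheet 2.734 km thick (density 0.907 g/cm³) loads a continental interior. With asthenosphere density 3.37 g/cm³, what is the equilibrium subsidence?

Isostatic balance requires: the ice load ρ_ice t is balanced by mantle displaced below, ρ_m s.
s = t ρ_ice / ρ_m = 2.734 km × 0.907/3.37 = 0.736 km.

0.736 km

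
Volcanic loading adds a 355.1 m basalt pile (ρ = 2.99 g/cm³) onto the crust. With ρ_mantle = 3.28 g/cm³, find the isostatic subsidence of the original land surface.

Subaerial loading: s = t ρ_load / ρ_m.
s = 355.1 m × 2.99/3.28 = 324 m.

324 m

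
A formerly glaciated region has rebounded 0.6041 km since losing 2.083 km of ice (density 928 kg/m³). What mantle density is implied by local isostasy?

ρ_m = ρ_ice t / u = 928 × 2.083 km/0.6041 km = 3200 kg/m³.

3200 kg/m³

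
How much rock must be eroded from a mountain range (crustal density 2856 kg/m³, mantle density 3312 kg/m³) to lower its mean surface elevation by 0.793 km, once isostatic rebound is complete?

Net drop Δ = e − u = e − e ρ_c/ρ_m = e (ρ_m − ρ_c)/ρ_m.
e = Δ ρ_m/(ρ_m − ρ_c) = 0.793 km × 3312/456 = 5.76 km.

5.76 km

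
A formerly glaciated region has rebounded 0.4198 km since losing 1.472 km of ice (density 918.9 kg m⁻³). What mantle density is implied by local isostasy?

ρ_m = ρ_ice t / u = 918.9 × 1.472 km/0.4198 km = 3220 kg m⁻³.

3220 kg m⁻³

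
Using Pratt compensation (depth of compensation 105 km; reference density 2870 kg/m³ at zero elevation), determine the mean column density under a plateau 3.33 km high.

2780 kg/m³

Pratt balance: ρ_ref D = ρ (D + h).
ρ = ρ_ref D/(D + h) = 2870 × 105 km/(105 km + 3.33 km) = 2780 kg/m³.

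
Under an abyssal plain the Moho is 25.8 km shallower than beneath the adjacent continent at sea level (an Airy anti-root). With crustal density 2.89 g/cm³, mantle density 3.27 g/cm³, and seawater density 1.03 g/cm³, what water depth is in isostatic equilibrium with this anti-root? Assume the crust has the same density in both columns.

Replacing a thickness d of crust by seawater at the top must be balanced by replacing crust with mantle at the base: d (ρ_c − ρ_w) = a (ρ_m − ρ_c).
d = a (ρ_m − ρ_c)/(ρ_c − ρ_w) = 25.8 km × 0.38/1.86 = 5.27 km.

5.27 km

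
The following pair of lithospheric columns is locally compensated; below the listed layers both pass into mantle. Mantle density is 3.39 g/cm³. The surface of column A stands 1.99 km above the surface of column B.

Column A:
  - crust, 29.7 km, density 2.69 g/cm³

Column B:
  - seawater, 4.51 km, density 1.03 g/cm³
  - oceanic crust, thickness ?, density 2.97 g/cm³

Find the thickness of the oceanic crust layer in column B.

Take the compensation level at the base of the deeper column (depth z_c below the surface of column A) and equate Σ ρ_i t_i down to z_c; mantle fills any gap and the z_c terms cancel.
Column A: 29.7×2.69 + (z_c − 29.7)×3.39
Column B: 1.99×0 + 4.51×1.03 + x×2.97 + (z_c − 1.99 − 4.51 − x)×3.39
The z_c×3.39 term appears on both sides and cancels. Collect the known terms of each column as K = Σ(ρt)_known − 3.39 × (depth of known layers): K_A = 79.893 − 3.39×29.7 = −20.79; K_B = 4.6453 − 3.39×(1.99 + 4.51) = −17.3897.
Balance: K_A = K_B − x×(3.39 − 2.97), so x = (K_B − K_A)/(3.39 − 2.97) = 3.4003/0.42 = 8.1 km.

8.1 km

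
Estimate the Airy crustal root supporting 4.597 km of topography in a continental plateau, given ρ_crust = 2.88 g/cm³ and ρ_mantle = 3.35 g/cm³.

Equating mass per unit area of the two columns: the weight of the topography is balanced by the buoyancy of the root, ρ_c h = (ρ_m − ρ_c) r.
r = h · ρ_c / (ρ_m − ρ_c) = 4.597 km × 2.88 / (3.35 − 2.88) = 28.2 km.

28.2 km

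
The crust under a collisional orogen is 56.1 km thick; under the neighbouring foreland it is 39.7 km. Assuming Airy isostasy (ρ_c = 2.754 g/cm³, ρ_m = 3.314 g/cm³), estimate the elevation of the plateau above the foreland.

2.77 km

Excess crust Δ = 56.1 km − 39.7 km = 16.4 km, split between elevation h and root r with h + r = Δ.
Airy balance ρ_c h = (ρ_m − ρ_c) r gives r = h ρ_c/(ρ_m − ρ_c), so h (1 + ρ_c/(ρ_m − ρ_c)) = Δ, i.e. h = Δ (ρ_m − ρ_c)/ρ_m.
h = 16.4 km × 0.56/3.314 = 2.77 km.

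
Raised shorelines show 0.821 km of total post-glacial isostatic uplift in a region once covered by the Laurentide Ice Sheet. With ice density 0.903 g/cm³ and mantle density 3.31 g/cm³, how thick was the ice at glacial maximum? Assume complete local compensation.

u = t ρ_ice/ρ_m → t = u ρ_m/ρ_ice = 0.821 km × 3.31/0.903 = 3.01 km.

3.01 km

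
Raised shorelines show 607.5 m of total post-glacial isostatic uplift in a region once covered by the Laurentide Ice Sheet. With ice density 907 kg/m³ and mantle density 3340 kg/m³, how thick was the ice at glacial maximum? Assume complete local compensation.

2240 m

u = t ρ_ice/ρ_m → t = u ρ_m/ρ_ice = 607.5 m × 3340/907 = 2240 m.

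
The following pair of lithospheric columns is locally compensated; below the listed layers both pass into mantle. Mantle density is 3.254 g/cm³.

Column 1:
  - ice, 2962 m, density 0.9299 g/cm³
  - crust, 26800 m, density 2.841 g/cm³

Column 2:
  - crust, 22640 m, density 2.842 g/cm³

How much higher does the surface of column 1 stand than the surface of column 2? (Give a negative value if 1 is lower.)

For any compensation level in the mantle, the mantle terms cancel and isostasy reduces to e = (Σt_1 − Σt_2) − (Σ(ρt)_1 − Σ(ρt)_2) / ρ_m.
Σt_1 = 29762 m; Σt_2 = 22640 m; Σ(ρt)_1 = 78893.1638; Σ(ρt)_2 = 64342.88 (in m·g/cm³).
e = (29762 − 22640) − (78893.1638 − 64342.88) / 3.254 = 2650 m.

2650 m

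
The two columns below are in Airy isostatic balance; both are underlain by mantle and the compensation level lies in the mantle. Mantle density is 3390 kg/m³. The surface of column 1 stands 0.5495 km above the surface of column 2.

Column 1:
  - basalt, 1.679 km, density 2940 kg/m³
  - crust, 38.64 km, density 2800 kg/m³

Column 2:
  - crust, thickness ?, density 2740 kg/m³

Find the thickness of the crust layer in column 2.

Take the compensation level at the base of the deeper column (depth z_c below the surface of column 1) and equate Σ ρ_i t_i down to z_c; mantle fills any gap and the z_c terms cancel.
Column 1: 1.679×2940 + 38.64×2800 + (z_c − 40.319)×3390
Column 2: 0.5495×0 + x×2740 + (z_c − 0.5495 − 0 − x)×3390
The z_c×3390 term appears on both sides and cancels. Collect the known terms of each column as K = Σ(ρt)_known − 3390 × (depth of known layers): K_1 = 113128.26 − 3390×40.319 = −23553.15; K_2 = 0 − 3390×(0.5495 + 0) = −1862.805.
Balance: K_1 = K_2 − x×(3390 − 2740), so x = (K_2 − K_1)/(3390 − 2740) = 21690.3/650 = 33.4 km.

33.4 km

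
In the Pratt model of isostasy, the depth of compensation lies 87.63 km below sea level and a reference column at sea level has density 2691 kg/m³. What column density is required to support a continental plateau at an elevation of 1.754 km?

2640 kg/m³

Pratt balance: ρ_ref D = ρ (D + h).
ρ = ρ_ref D/(D + h) = 2691 × 87.63 km/(87.63 km + 1.754 km) = 2640 kg/m³.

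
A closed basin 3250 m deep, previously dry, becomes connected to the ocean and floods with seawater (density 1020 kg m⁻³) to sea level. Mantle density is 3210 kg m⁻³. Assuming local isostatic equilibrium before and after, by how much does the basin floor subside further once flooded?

After flooding the water column is d + s deep. Its weight must equal the weight of mantle displaced by the extra subsidence s: (d + s) ρ_w = s ρ_m.
s = d ρ_w / (ρ_m − ρ_w) = 3250 m × 1020/(3210 − 1020) = 1510 m.

1510 m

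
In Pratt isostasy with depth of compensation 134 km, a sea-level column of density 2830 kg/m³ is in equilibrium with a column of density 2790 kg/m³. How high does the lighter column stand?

1.92 km

ρ_ref D = ρ (D + h) → h = D (ρ_ref − ρ)/ρ.
h = 134 km × (2830 − 2790)/2790 = 1.92 km.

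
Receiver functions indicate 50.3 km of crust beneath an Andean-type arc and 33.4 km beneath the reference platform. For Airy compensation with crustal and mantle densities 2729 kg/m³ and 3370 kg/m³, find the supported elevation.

3.21 km

Excess crust Δ = 50.3 km − 33.4 km = 16.9 km, split between elevation h and root r with h + r = Δ.
Airy balance ρ_c h = (ρ_m − ρ_c) r gives r = h ρ_c/(ρ_m − ρ_c), so h (1 + ρ_c/(ρ_m − ρ_c)) = Δ, i.e. h = Δ (ρ_m − ρ_c)/ρ_m.
h = 16.9 km × 641/3370 = 3.21 km.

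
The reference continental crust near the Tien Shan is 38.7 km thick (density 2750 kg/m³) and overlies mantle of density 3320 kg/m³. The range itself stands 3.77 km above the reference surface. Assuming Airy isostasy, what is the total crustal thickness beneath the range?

Root depth r = h ρ_c / (ρ_m − ρ_c) = 3.77 km × 2750 / 570 = 18.19 km.
Total thickness = T + h + r = 38.7 km + 3.77 km + 18.19 km = 60.7 km.

60.7 km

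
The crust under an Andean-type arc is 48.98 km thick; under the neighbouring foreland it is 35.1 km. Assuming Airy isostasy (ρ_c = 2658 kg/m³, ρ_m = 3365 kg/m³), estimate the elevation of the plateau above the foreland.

2.92 km

Excess crust Δ = 48.98 km − 35.1 km = 13.88 km, split between elevation h and root r with h + r = Δ.
Airy balance ρ_c h = (ρ_m − ρ_c) r gives r = h ρ_c/(ρ_m − ρ_c), so h (1 + ρ_c/(ρ_m − ρ_c)) = Δ, i.e. h = Δ (ρ_m − ρ_c)/ρ_m.
h = 13.88 km × 707/3365 = 2.92 km.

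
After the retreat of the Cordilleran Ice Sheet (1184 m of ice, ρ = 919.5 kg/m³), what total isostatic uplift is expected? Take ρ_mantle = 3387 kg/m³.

Removing the load lets mantle flow back in; uplift u satisfies ρ_ice t = ρ_m u.
u = t ρ_ice/ρ_m = 1184 m × 919.5/3387 = 321 m.

321 m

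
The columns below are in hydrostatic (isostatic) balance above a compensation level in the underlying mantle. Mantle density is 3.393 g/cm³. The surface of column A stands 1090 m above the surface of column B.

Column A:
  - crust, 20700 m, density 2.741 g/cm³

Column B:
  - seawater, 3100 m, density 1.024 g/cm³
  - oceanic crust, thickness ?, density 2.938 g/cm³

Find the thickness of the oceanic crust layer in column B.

Take the compensation level at the base of the deeper column (depth z_c below the surface of column A) and equate Σ ρ_i t_i down to z_c; mantle fills any gap and the z_c terms cancel.
Column A: 20700×2.741 + (z_c − 20700)×3.393
Column B: 1090×0 + 3100×1.024 + x×2.938 + (z_c − 1090 − 3100 − x)×3.393
The z_c×3.393 term appears on both sides and cancels. Collect the known terms of each column as K = Σ(ρt)_known − 3.393 × (depth of known layers): K_A = 56738.7 − 3.393×20700 = −13496.4; K_B = 3174.4 − 3.393×(1090 + 3100) = −11042.27.
Balance: K_A = K_B − x×(3.393 − 2.938), so x = (K_B − K_A)/(3.393 − 2.938) = 2454.13/0.455 = 5390 m.

5390 m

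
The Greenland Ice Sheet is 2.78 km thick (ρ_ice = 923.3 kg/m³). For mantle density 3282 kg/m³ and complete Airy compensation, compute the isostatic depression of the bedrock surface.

0.782 km

For local isostatic compensation: the ice load ρ_ice t is balanced by mantle displaced below, ρ_m s.
s = t ρ_ice / ρ_m = 2.78 km × 923.3/3282 = 0.782 km.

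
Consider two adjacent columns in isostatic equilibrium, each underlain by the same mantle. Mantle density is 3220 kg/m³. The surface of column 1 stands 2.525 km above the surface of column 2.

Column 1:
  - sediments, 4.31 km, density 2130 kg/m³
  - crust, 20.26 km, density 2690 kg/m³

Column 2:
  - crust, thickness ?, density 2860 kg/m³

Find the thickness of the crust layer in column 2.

20.3 km

Take the compensation level at the base of the deeper column (depth z_c below the surface of column 1) and equate Σ ρ_i t_i down to z_c; mantle fills any gap and the z_c terms cancel.
Column 1: 4.31×2130 + 20.26×2690 + (z_c − 24.57)×3220
Column 2: 2.525×0 + x×2860 + (z_c − 2.525 − 0 − x)×3220
The z_c×3220 term appears on both sides and cancels. Collect the known terms of each column as K = Σ(ρt)_known − 3220 × (depth of known layers): K_1 = 63679.7 − 3220×24.57 = −15435.7; K_2 = 0 − 3220×(2.525 + 0) = −8130.5.
Balance: K_1 = K_2 − x×(3220 − 2860), so x = (K_2 − K_1)/(3220 − 2860) = 7305.2/360 = 20.3 km.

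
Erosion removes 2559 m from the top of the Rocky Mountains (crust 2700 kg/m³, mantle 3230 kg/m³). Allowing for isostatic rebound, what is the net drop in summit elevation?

420 m

Rebound u = e ρ_c/ρ_m = 2559 m × 2700/3230 = 2139 m.
Net surface drop = e − u = 2559 m − 2139 m = e (ρ_m − ρ_c)/ρ_m = 420 m.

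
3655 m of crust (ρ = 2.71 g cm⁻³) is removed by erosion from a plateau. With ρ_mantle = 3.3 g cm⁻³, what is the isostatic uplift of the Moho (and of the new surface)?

Unloading: uplift u = e ρ_c/ρ_m = 3655 m × 2.71/3.3 = 3000 m.

3000 m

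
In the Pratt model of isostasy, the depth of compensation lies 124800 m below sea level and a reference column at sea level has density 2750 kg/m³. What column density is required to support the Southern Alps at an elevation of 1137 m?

Pratt balance: ρ_ref D = ρ (D + h).
ρ = ρ_ref D/(D + h) = 2750 × 124800 m/(124800 m + 1137 m) = 2730 kg/m³.

2730 kg/m³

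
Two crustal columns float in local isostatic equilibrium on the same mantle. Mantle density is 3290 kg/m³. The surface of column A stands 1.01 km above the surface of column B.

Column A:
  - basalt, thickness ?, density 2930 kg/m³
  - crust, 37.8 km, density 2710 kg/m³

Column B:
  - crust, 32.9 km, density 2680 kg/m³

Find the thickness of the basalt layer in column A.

4.08 km

Take the compensation level at the base of the deeper column (depth z_c below the surface of column A) and equate Σ ρ_i t_i down to z_c; mantle fills any gap and the z_c terms cancel.
Column A: x×2930 + 37.8×2710 + (z_c − 37.8 − x)×3290
Column B: 1.01×0 + 32.9×2680 + (z_c − 1.01 − 32.9)×3290
The z_c×3290 term appears on both sides and cancels. Collect the known terms of each column as K = Σ(ρt)_known − 3290 × (depth of known layers): K_A = 102438 − 3290×37.8 = −21924; K_B = 88172 − 3290×(1.01 + 32.9) = −23391.9.
Balance: K_A − x×(3290 − 2930) = K_B, so x = (K_A − K_B)/(3290 − 2930) = 1467.9/360 = 4.08 km.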